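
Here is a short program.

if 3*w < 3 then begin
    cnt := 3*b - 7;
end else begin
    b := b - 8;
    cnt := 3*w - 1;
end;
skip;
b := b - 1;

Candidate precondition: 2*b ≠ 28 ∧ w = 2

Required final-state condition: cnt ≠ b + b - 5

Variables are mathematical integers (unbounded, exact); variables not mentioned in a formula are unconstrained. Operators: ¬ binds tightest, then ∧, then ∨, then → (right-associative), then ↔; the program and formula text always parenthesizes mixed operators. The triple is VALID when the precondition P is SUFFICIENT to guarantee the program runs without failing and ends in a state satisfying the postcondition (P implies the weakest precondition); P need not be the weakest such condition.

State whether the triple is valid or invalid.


Working backward. After the program, the postcondition cnt ≠ b + b - 5 must hold; in canonical form it is cnt ≠ 2*b - 5.
Before b := b - 1: cnt ≠ 2*b - 7
Before skip: cnt ≠ 2*b - 7
Then branch requires b ≠ 0; else branch requires 3*w ≠ 2*b - 22.
Before the if: (3*w < 3 → b ≠ 0) ∧ ((¬(3*w < 3)) → 3*w ≠ 2*b - 22)
The weakest precondition is (3*w < 3 → b ≠ 0) ∧ ((¬(3*w < 3)) → 3*w ≠ 2*b - 22).
Check whether 2*b ≠ 28 ∧ w = 2 implies it.
Every state satisfying the precondition satisfies the weakest precondition: the implication holds.
Answer: valid


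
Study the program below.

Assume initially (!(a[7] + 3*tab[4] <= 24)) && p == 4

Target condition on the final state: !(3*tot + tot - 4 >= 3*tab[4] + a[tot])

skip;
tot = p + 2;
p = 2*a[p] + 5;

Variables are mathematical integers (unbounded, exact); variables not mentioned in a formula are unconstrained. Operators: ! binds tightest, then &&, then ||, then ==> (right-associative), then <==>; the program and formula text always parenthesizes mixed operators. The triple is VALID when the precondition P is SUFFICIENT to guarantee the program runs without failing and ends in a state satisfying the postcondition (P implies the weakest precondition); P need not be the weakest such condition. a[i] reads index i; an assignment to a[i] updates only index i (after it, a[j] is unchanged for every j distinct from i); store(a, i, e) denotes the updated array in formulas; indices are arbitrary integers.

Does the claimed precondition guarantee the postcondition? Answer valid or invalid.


Working backward. After the program, the postcondition !(3*tot + tot - 4 >= 3*tab[4] + a[tot]) must hold; in canonical form it is !(4*tot >= a[tot] + 3*tab[4] + 4).
Before p := 2*a[p] + 5: !(4*tot >= a[tot] + 3*tab[4] + 4)
Before tot := p + 2: !(4*p >= a[p + 2] + 3*tab[4] - 4)
Before skip: !(4*p >= a[p + 2] + 3*tab[4] - 4)
The weakest precondition is !(4*p >= a[p + 2] + 3*tab[4] - 4).
Check whether (!(a[7] + 3*tab[4] <= 24)) && p == 4 implies it.
Countermodel: at the initial state a = {[4] = 25, [6] = 0, [7] = 25, elsewhere 25}, p = 4, tab = {[4] = 0, [6] = 0, [7] = 0, elsewhere 0}, the precondition holds but the weakest precondition fails.
Answer: invalid


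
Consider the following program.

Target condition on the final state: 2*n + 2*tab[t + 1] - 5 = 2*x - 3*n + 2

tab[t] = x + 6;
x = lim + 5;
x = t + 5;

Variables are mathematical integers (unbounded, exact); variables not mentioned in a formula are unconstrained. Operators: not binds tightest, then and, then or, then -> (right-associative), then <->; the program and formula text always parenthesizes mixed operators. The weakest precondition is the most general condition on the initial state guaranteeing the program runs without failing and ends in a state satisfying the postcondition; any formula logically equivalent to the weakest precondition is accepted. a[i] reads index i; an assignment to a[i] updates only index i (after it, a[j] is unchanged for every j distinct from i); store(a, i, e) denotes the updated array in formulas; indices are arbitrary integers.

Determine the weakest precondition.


Working backward. After the program, the postcondition 2*n + 2*tab[t + 1] - 5 = 2*x - 3*n + 2 must hold; in canonical form it is 2*tab[t + 1] + 5*n = 2*x + 7.
Before x := t + 5: 2*tab[t + 1] + 5*n = 2*t + 17
Before x := lim + 5: 2*tab[t + 1] + 5*n = 2*t + 17
Before tab[t] := x + 6: 2*store(tab, t, x + 6)[t + 1] + 5*n = 2*t + 17
Answer: WP = 2*store(tab, t, x + 6)[t + 1] + 5*n = 2*t + 17


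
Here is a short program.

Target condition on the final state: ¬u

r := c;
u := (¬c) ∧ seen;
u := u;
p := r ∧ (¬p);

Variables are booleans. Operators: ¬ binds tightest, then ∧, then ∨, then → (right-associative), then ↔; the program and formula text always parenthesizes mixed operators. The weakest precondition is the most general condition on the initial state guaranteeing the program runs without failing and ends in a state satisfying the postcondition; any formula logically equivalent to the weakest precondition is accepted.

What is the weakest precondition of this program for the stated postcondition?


Working backward. After the program, ¬u must hold.
Before p := r ∧ (¬p): ¬u
Before u := u: ¬u
Before u := (¬c) ∧ seen: ¬((¬c) ∧ seen)
Before r := c: ¬((¬c) ∧ seen)
Answer: WP = ¬((¬c) ∧ seen)


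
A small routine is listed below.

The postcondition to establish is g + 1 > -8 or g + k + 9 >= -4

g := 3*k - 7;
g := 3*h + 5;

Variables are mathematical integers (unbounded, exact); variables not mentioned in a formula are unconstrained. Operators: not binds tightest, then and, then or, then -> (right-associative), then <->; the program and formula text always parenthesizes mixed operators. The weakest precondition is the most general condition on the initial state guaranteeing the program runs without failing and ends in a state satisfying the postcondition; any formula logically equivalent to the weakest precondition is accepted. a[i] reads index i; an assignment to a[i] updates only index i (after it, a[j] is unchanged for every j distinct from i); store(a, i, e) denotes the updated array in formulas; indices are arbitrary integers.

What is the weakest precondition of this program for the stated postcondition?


Working backward. After the program, the postcondition g + 1 > -8 or g + k + 9 >= -4 must hold; in canonical form it is g > -9 or g + k >= -13.
Before g := 3*h + 5: 3*h > -14 or 3*h + k >= -18
Before g := 3*k - 7: 3*h > -14 or 3*h + k >= -18
Answer: WP = 3*h > -14 or 3*h + k >= -18


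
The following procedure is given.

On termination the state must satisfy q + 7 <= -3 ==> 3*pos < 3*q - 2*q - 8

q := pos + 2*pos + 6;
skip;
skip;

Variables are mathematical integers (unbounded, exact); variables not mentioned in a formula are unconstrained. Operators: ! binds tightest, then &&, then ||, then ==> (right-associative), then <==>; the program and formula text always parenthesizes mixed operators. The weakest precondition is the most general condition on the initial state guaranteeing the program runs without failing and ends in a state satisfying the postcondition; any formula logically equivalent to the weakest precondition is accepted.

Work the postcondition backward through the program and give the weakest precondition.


Working backward. After the program, the postcondition q + 7 <= -3 ==> 3*pos < 3*q - 2*q - 8 must hold; in canonical form it is q <= -10 ==> 3*pos < q - 8.
Before skip: q <= -10 ==> 3*pos < q - 8
Before skip: q <= -10 ==> 3*pos < q - 8
Before q := pos + 2*pos + 6: !(3*pos <= -16)
Answer: WP = !(3*pos <= -16)


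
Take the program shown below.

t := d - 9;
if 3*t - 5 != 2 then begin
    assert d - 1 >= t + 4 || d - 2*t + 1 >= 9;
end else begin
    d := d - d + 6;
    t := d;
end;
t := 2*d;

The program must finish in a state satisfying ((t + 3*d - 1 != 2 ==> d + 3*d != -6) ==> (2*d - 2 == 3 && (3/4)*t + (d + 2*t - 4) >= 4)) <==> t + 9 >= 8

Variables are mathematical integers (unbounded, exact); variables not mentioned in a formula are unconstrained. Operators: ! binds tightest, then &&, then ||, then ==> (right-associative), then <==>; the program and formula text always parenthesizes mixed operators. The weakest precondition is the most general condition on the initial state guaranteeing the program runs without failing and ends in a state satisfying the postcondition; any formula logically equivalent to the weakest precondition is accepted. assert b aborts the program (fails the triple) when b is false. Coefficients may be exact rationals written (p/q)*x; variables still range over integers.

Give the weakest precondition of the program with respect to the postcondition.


Working backward. After the program, the postcondition ((t + 3*d - 1 != 2 ==> d + 3*d != -6) ==> (2*d - 2 == 3 && (3/4)*t + (d + 2*t - 4) >= 4)) <==> t + 9 >= 8 must hold; in canonical form it is ((3*d + t != 3 ==> 4*d != -6) ==> (2*d == 5 && d + (11/4)*t >= 8)) <==> t >= -1.
Before t := 2*d: ((5*d != 3 ==> 4*d != -6) ==> (2*d == 5 && (13/2)*d >= 8)) <==> 2*d >= -1
Then branch requires (d >= t + 5 || d >= 2*t + 8) && (((5*d != 3 ==> 4*d != -6) ==> (2*d == 5 && (13/2)*d >= 8)) <==> 2*d >= -1); else branch requires false.
Before the if: (3*t != 7 ==> ((d >= t + 5 || d >= 2*t + 8) && (((5*d != 3 ==> 4*d != -6) ==> (2*d == 5 && (13/2)*d >= 8)) <==> 2*d >= -1))) && 3*t != 7
Before t := d - 9: (3*d != 34 ==> (((5*d != 3 ==> 4*d != -6) ==> (2*d == 5 && (13/2)*d >= 8)) <==> 2*d >= -1)) && 3*d != 34
Answer: WP = (3*d != 34 ==> (((5*d != 3 ==> 4*d != -6) ==> (2*d == 5 && (13/2)*d >= 8)) <==> 2*d >= -1)) && 3*d != 34


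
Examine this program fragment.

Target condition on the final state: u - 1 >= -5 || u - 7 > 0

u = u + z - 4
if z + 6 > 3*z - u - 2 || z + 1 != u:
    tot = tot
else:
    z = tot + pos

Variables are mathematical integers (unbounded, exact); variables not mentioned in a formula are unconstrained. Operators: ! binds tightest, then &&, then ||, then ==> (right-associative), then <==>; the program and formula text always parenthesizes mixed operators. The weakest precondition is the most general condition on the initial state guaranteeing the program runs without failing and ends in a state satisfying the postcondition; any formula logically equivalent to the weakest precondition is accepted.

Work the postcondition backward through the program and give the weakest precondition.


Working backward. After the program, the postcondition u - 1 >= -5 || u - 7 > 0 must hold; in canonical form it is u >= -4 || u > 7.
Then branch requires u >= -4 || u > 7; else branch requires u >= -4 || u > 7.
Before the if: ((u > 2*z - 8 || z != u - 1) ==> (u >= -4 || u > 7)) && ((!(u > 2*z - 8 || z != u - 1)) ==> (u >= -4 || u > 7))
Before u := u + z - 4: ((u > z - 4 || u != 5) ==> (u + z >= 0 || u + z > 11)) && ((!(u > z - 4 || u != 5)) ==> (u + z >= 0 || u + z > 11))
Answer: WP = ((u > z - 4 || u != 5) ==> (u + z >= 0 || u + z > 11)) && ((!(u > z - 4 || u != 5)) ==> (u + z >= 0 || u + z > 11))


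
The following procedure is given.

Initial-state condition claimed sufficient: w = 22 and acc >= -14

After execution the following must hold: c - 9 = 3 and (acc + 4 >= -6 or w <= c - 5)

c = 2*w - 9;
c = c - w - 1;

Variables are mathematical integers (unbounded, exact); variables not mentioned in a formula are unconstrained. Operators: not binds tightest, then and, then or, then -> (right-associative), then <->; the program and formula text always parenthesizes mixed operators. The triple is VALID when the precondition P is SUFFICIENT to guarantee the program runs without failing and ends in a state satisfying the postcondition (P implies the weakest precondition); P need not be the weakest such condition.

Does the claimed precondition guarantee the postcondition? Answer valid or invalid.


Working backward. After the program, the postcondition c - 9 = 3 and (acc + 4 >= -6 or w <= c - 5) must hold; in canonical form it is c = 12 and (acc >= -10 or w <= c - 5).
Before c := c - w - 1: c = w + 13 and (acc >= -10 or 2*w <= c - 6)
Before c := 2*w - 9: w = 22 and acc >= -10
The weakest precondition is w = 22 and acc >= -10.
Check whether w = 22 and acc >= -14 implies it.
Countermodel: at the initial state acc = -14, w = 22, the precondition holds but the weakest precondition fails.
Answer: invalid


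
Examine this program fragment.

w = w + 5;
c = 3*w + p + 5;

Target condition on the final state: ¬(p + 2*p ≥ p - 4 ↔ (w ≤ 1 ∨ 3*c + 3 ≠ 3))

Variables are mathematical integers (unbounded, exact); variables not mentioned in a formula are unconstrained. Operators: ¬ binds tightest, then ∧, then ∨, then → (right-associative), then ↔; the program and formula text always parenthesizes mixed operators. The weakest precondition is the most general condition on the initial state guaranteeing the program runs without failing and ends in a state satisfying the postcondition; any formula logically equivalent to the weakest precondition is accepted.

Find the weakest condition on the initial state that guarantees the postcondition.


Working backward. After the program, the postcondition ¬(p + 2*p ≥ p - 4 ↔ (w ≤ 1 ∨ 3*c + 3 ≠ 3)) must hold; in canonical form it is ¬(2*p ≥ -4 ↔ (w ≤ 1 ∨ 3*c ≠ 0)).
Before c := 3*w + p + 5: ¬(2*p ≥ -4 ↔ (w ≤ 1 ∨ 3*p + 9*w ≠ -15))
Before w := w + 5: ¬(2*p ≥ -4 ↔ (w ≤ -4 ∨ 3*p + 9*w ≠ -60))
Answer: WP = ¬(2*p ≥ -4 ↔ (w ≤ -4 ∨ 3*p + 9*w ≠ -60))


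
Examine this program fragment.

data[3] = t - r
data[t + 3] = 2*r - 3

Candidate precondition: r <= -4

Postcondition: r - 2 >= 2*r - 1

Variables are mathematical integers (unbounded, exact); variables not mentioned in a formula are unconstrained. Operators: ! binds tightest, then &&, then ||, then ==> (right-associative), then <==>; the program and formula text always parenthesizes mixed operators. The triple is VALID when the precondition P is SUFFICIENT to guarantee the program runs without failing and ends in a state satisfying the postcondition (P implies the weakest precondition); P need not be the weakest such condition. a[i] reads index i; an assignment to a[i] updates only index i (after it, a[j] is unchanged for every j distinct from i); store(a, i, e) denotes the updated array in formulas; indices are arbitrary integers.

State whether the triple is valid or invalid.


Working backward. After the program, the postcondition r - 2 >= 2*r - 1 must hold; in canonical form it is r <= -1.
Before data[t + 3] := 2*r - 3: r <= -1
Before data[3] := t - r: r <= -1
The weakest precondition is r <= -1.
Check whether r <= -4 implies it.
Every state satisfying the precondition satisfies the weakest precondition: the implication holds.
Answer: valid


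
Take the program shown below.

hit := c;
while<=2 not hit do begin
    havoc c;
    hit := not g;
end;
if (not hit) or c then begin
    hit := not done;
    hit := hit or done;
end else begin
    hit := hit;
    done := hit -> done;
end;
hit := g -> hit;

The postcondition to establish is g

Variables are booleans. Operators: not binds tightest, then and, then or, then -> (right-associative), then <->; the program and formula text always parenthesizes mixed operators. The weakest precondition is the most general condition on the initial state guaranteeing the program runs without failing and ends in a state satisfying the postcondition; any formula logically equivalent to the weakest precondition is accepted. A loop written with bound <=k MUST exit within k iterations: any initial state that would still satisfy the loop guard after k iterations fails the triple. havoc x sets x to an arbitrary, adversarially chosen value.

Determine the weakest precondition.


Working backward. After the program, g must hold.
Before hit := g -> hit: g
Then branch requires g; else branch requires g.
Before the if: (((not hit) or c) -> g) and ((not ((not hit) or c)) -> g)
Before the loop (bound <=2), unroll the exhaustion recursion (WP_0 = exit-now case; WP_j = one more guarded iteration, up to j = 2):
  WP_0: hit and (((not hit) or c) -> g) and ((not ((not hit) or c)) -> g)
  WP_1: hit and (hit -> ((((not hit) or c) -> g) and ((not ((not hit) or c)) -> g)))
  WP_2: ((not hit) -> ((not g) and ((not g) -> g) and ((not g) -> ((not g) -> g)))) and (hit -> ((((not hit) or c) -> g) and ((not ((not hit) or c)) -> g)))
So before the loop: ((not hit) -> ((not g) and ((not g) -> g) and ((not g) -> ((not g) -> g)))) and (hit -> ((((not hit) or c) -> g) and ((not ((not hit) or c)) -> g)))
Before hit := c: ((not c) -> ((not g) and ((not g) -> g) and ((not g) -> ((not g) -> g)))) and (c -> g)
Answer: WP = ((not c) -> ((not g) and ((not g) -> g) and ((not g) -> ((not g) -> g)))) and (c -> g)


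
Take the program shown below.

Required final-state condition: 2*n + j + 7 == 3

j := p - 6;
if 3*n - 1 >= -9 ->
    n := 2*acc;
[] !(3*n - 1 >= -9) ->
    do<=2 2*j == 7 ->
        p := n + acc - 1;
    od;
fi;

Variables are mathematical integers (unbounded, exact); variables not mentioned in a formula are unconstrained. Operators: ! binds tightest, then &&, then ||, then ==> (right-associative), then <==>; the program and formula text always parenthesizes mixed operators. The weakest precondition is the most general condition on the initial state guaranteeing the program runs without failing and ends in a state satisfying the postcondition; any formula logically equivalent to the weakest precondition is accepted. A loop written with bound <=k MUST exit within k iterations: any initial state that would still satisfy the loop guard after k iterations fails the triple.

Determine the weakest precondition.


Working backward. After the program, the postcondition 2*n + j + 7 == 3 must hold; in canonical form it is j + 2*n == -4.
Then branch requires 4*acc + j == -4; else branch requires (2*j == 7 ==> ((2*j == 7 ==> ((!(2*j == 7)) && j + 2*n == -4)) && ((!(2*j == 7)) ==> j + 2*n == -4))) && ((!(2*j == 7)) ==> j + 2*n == -4).
Before the if: (3*n >= -8 ==> 4*acc + j == -4) && ((!(3*n >= -8)) ==> ((2*j == 7 ==> ((2*j == 7 ==> ((!(2*j == 7)) && j + 2*n == -4)) && ((!(2*j == 7)) ==> j + 2*n == -4))) && ((!(2*j == 7)) ==> j + 2*n == -4)))
Before j := p - 6: (3*n >= -8 ==> 4*acc + p == 2) && ((!(3*n >= -8)) ==> ((2*p == 19 ==> ((2*p == 19 ==> ((!(2*p == 19)) && 2*n + p == 2)) && ((!(2*p == 19)) ==> 2*n + p == 2))) && ((!(2*p == 19)) ==> 2*n + p == 2)))
Answer: WP = (3*n >= -8 ==> 4*acc + p == 2) && ((!(3*n >= -8)) ==> ((2*p == 19 ==> ((2*p == 19 ==> ((!(2*p == 19)) && 2*n + p == 2)) && ((!(2*p == 19)) ==> 2*n + p == 2))) && ((!(2*p == 19)) ==> 2*n + p == 2)))


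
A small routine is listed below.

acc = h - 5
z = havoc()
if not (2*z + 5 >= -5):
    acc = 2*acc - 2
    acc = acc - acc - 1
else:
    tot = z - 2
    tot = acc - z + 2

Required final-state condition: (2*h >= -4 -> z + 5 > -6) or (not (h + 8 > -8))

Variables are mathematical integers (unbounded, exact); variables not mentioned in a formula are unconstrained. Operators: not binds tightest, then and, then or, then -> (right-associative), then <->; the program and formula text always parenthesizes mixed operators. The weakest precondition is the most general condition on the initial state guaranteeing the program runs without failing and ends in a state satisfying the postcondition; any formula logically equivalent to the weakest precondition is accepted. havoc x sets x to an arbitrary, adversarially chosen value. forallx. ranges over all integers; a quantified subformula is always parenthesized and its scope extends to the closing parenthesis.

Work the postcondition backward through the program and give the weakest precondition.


Working backward. After the program, the postcondition (2*h >= -4 -> z + 5 > -6) or (not (h + 8 > -8)) must hold; in canonical form it is (2*h >= -4 -> z > -11) or (not (h > -16)).
Then branch requires (2*h >= -4 -> z > -11) or (not (h > -16)); else branch requires (2*h >= -4 -> z > -11) or (not (h > -16)).
Before the if: ((not (2*z >= -10)) -> ((2*h >= -4 -> z > -11) or (not (h > -16)))) and (2*z >= -10 -> ((2*h >= -4 -> z > -11) or (not (h > -16))))
Before havoc z: forall z_1. (((not (2*z_1 >= -10)) -> ((2*h >= -4 -> z_1 > -11) or (not (h > -16)))) and (2*z_1 >= -10 -> ((2*h >= -4 -> z_1 > -11) or (not (h > -16)))))
Before acc := h - 5: forall z_1. (((not (2*z_1 >= -10)) -> ((2*h >= -4 -> z_1 > -11) or (not (h > -16)))) and (2*z_1 >= -10 -> ((2*h >= -4 -> z_1 > -11) or (not (h > -16)))))
Answer: WP = forall z_1. (((not (2*z_1 >= -10)) -> ((2*h >= -4 -> z_1 > -11) or (not (h > -16)))) and (2*z_1 >= -10 -> ((2*h >= -4 -> z_1 > -11) or (not (h > -16)))))


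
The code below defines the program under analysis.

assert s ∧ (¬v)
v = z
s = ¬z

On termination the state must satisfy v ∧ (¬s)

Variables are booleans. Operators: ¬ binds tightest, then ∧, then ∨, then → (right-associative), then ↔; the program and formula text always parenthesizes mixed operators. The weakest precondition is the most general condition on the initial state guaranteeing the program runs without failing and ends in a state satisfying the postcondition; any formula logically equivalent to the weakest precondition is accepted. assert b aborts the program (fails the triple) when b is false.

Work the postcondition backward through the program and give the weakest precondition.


Working backward. After the program, v ∧ (¬s) must hold.
Before s := ¬z: v ∧ z
Before v := z: z
Before assert s ∧ (¬v): s ∧ (¬v) ∧ z
Answer: WP = s ∧ (¬v) ∧ z


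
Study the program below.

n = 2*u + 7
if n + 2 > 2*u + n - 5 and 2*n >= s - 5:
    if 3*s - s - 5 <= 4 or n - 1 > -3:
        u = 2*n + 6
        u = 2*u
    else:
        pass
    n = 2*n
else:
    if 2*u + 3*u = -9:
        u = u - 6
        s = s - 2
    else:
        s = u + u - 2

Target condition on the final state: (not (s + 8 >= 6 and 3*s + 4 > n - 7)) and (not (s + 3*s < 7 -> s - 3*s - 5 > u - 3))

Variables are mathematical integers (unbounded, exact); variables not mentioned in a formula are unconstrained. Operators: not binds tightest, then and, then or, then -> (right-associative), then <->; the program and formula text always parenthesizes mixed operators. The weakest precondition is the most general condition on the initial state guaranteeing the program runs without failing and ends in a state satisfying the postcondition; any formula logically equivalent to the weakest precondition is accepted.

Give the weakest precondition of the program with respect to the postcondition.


Working backward. After the program, the postcondition (not (s + 8 >= 6 and 3*s + 4 > n - 7)) and (not (s + 3*s < 7 -> s - 3*s - 5 > u - 3)) must hold; in canonical form it is (not (s >= -2 and 3*s > n - 11)) and (not (4*s < 7 -> 2*s + u < -2)).
Then branch requires ((2*s <= 9 or n > -2) -> ((not (s >= -2 and 3*s > 2*n - 11)) and (not (4*s < 7 -> 4*n + 2*s < -14)))) and ((not (2*s <= 9 or n > -2)) -> ((not (s >= -2 and 3*s > 2*n - 11)) and (not (4*s < 7 -> 2*s + u < -2)))); else branch requires (5*u = -9 -> ((not (s >= 0 and 3*s > n - 5)) and (not (4*s < 15 -> 2*s + u < 8)))) and ((not (5*u = -9)) -> ((not (2*u >= 0 and 6*u > n - 5)) and (not (8*u < 15 -> 5*u < 2)))).
Before the if: ((2*u < 7 and 2*n >= s - 5) -> (((2*s <= 9 or n > -2) -> ((not (s >= -2 and 3*s > 2*n - 11)) and (not (4*s < 7 -> 4*n + 2*s < -14)))) and ((not (2*s <= 9 or n > -2)) -> ((not (s >= -2 and 3*s > 2*n - 11)) and (not (4*s < 7 -> 2*s + u < -2)))))) and ((not (2*u < 7 and 2*n >= s - 5)) -> ((5*u = -9 -> ((not (s >= 0 and 3*s > n - 5)) and (not (4*s < 15 -> 2*s + u < 8)))) and ((not (5*u = -9)) -> ((not (2*u >= 0 and 6*u > n - 5)) and (not (8*u < 15 -> 5*u < 2))))))
Before n := 2*u + 7: ((2*u < 7 and 4*u >= s - 19) -> (((2*s <= 9 or 2*u > -9) -> ((not (s >= -2 and 3*s > 4*u + 3)) and (not (4*s < 7 -> 2*s + 8*u < -42)))) and ((not (2*s <= 9 or 2*u > -9)) -> ((not (s >= -2 and 3*s > 4*u + 3)) and (not (4*s < 7 -> 2*s + u < -2)))))) and ((not (2*u < 7 and 4*u >= s - 19)) -> ((5*u = -9 -> ((not (s >= 0 and 3*s > 2*u + 2)) and (not (4*s < 15 -> 2*s + u < 8)))) and ((not (5*u = -9)) -> ((not (2*u >= 0 and 4*u > 2)) and (not (8*u < 15 -> 5*u < 2))))))
Answer: WP = ((2*u < 7 and 4*u >= s - 19) -> (((2*s <= 9 or 2*u > -9) -> ((not (s >= -2 and 3*s > 4*u + 3)) and (not (4*s < 7 -> 2*s + 8*u < -42)))) and ((not (2*s <= 9 or 2*u > -9)) -> ((not (s >= -2 and 3*s > 4*u + 3)) and (not (4*s < 7 -> 2*s + u < -2)))))) and ((not (2*u < 7 and 4*u >= s - 19)) -> ((5*u = -9 -> ((not (s >= 0 and 3*s > 2*u + 2)) and (not (4*s < 15 -> 2*s + u < 8)))) and ((not (5*u = -9)) -> ((not (2*u >= 0 and 4*u > 2)) and (not (8*u < 15 -> 5*u < 2))))))


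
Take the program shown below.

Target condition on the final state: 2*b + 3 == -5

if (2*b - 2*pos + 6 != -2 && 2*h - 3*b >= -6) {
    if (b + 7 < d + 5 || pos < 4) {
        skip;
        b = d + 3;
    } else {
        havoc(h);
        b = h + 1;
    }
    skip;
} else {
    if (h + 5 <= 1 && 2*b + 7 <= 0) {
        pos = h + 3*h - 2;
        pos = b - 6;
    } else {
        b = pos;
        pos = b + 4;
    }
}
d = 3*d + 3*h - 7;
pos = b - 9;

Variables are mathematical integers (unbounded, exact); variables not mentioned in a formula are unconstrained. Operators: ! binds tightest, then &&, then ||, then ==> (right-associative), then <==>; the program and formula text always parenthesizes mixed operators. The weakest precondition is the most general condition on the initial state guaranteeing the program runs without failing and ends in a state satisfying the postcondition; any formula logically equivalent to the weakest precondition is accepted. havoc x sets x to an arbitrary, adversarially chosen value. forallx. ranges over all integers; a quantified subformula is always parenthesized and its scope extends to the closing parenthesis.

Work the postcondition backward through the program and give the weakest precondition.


Working backward. After the program, the postcondition 2*b + 3 == -5 must hold; in canonical form it is 2*b == -8.
Before pos := b - 9: 2*b == -8
Before d := 3*d + 3*h - 7: 2*b == -8
Then branch requires ((b < d - 2 || pos < 4) ==> 2*d == -14) && ((!(b < d - 2 || pos < 4)) ==> (forall h_1. 2*h_1 == -10)); else branch requires ((h <= -4 && 2*b <= -7) ==> 2*b == -8) && ((!(h <= -4 && 2*b <= -7)) ==> 2*pos == -8).
Before the if: ((2*b != 2*pos - 8 && 2*h >= 3*b - 6) ==> (((b < d - 2 || pos < 4) ==> 2*d == -14) && ((!(b < d - 2 || pos < 4)) ==> (forall h_1. 2*h_1 == -10)))) && ((!(2*b != 2*pos - 8 && 2*h >= 3*b - 6)) ==> (((h <= -4 && 2*b <= -7) ==> 2*b == -8) && ((!(h <= -4 && 2*b <= -7)) ==> 2*pos == -8)))
Answer: WP = ((2*b != 2*pos - 8 && 2*h >= 3*b - 6) ==> (((b < d - 2 || pos < 4) ==> 2*d == -14) && ((!(b < d - 2 || pos < 4)) ==> (forall h_1. 2*h_1 == -10)))) && ((!(2*b != 2*pos - 8 && 2*h >= 3*b - 6)) ==> (((h <= -4 && 2*b <= -7) ==> 2*b == -8) && ((!(h <= -4 && 2*b <= -7)) ==> 2*pos == -8)))


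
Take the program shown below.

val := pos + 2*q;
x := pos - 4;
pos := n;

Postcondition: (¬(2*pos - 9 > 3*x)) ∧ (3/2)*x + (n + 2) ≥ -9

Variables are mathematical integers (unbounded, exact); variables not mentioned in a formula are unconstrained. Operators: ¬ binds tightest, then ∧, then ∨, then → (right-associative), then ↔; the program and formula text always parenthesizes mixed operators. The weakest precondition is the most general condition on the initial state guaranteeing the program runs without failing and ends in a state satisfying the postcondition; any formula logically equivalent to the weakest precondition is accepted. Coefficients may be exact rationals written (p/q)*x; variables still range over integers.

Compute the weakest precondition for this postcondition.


Working backward. After the program, the postcondition (¬(2*pos - 9 > 3*x)) ∧ (3/2)*x + (n + 2) ≥ -9 must hold; in canonical form it is (¬(2*pos > 3*x + 9)) ∧ n + (3/2)*x ≥ -11.
Before pos := n: (¬(2*n > 3*x + 9)) ∧ n + (3/2)*x ≥ -11
Before x := pos - 4: (¬(2*n > 3*pos - 3)) ∧ n + (3/2)*pos ≥ -5
Before val := pos + 2*q: (¬(2*n > 3*pos - 3)) ∧ n + (3/2)*pos ≥ -5
Answer: WP = (¬(2*n > 3*pos - 3)) ∧ n + (3/2)*pos ≥ -5


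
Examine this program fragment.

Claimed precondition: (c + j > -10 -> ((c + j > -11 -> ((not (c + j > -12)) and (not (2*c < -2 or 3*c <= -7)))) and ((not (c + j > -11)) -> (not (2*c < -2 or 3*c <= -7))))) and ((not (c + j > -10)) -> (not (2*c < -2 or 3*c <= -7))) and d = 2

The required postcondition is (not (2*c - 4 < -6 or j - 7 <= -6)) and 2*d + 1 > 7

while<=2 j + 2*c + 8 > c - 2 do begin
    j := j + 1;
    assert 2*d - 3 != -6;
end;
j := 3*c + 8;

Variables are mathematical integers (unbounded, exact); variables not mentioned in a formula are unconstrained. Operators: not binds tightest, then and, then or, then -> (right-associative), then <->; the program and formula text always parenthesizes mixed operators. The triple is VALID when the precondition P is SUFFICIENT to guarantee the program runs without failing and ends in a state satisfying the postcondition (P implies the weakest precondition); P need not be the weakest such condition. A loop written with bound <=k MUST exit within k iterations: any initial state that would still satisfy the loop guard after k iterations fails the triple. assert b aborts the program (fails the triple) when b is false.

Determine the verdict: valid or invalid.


Working backward. After the program, the postcondition (not (2*c - 4 < -6 or j - 7 <= -6)) and 2*d + 1 > 7 must hold; in canonical form it is (not (2*c < -2 or j <= 1)) and 2*d > 6.
Before j := 3*c + 8: (not (2*c < -2 or 3*c <= -7)) and 2*d > 6
Before the loop (bound <=2), unroll the exhaustion recursion (WP_0 = exit-now case; WP_j = one more guarded iteration, up to j = 2):
  WP_0: (not (c + j > -10)) and (not (2*c < -2 or 3*c <= -7)) and 2*d > 6
  WP_1: (c + j > -10 -> (2*d != -3 and (not (c + j > -11)) and (not (2*c < -2 or 3*c <= -7)) and 2*d > 6)) and ((not (c + j > -10)) -> ((not (2*c < -2 or 3*c <= -7)) and 2*d > 6))
  WP_2: (c + j > -10 -> (2*d != -3 and (c + j > -11 -> (2*d != -3 and (not (c + j > -12)) and (not (2*c < -2 or 3*c <= -7)) and 2*d > 6)) and ((not (c + j > -11)) -> ((not (2*c < -2 or 3*c <= -7)) and 2*d > 6)))) and ((not (c + j > -10)) -> ((not (2*c < -2 or 3*c <= -7)) and 2*d > 6))
So before the loop: (c + j > -10 -> (2*d != -3 and (c + j > -11 -> (2*d != -3 and (not (c + j > -12)) and (not (2*c < -2 or 3*c <= -7)) and 2*d > 6)) and ((not (c + j > -11)) -> ((not (2*c < -2 or 3*c <= -7)) and 2*d > 6)))) and ((not (c + j > -10)) -> ((not (2*c < -2 or 3*c <= -7)) and 2*d > 6))
The weakest precondition is (c + j > -10 -> (2*d != -3 and (c + j > -11 -> (2*d != -3 and (not (c + j > -12)) and (not (2*c < -2 or 3*c <= -7)) and 2*d > 6)) and ((not (c + j > -11)) -> ((not (2*c < -2 or 3*c <= -7)) and 2*d > 6)))) and ((not (c + j > -10)) -> ((not (2*c < -2 or 3*c <= -7)) and 2*d > 6)).
Check whether (c + j > -10 -> ((c + j > -11 -> ((not (c + j > -12)) and (not (2*c < -2 or 3*c <= -7)))) and ((not (c + j > -11)) -> (not (2*c < -2 or 3*c <= -7))))) and ((not (c + j > -10)) -> (not (2*c < -2 or 3*c <= -7))) and d = 2 implies it.
Countermodel: at the initial state c = 0, d = 2, j = -10, the precondition holds but the weakest precondition fails.
Answer: invalid


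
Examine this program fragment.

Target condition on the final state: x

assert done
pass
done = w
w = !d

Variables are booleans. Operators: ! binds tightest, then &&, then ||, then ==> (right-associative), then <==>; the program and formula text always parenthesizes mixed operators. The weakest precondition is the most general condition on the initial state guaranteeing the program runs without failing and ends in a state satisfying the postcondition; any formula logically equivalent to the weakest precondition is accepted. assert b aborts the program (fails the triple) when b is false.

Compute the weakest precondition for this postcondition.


Working backward. After the program, x must hold.
Before w := !d: x
Before done := w: x
Before skip: x
Before assert done: done && x
Answer: WP = done && x


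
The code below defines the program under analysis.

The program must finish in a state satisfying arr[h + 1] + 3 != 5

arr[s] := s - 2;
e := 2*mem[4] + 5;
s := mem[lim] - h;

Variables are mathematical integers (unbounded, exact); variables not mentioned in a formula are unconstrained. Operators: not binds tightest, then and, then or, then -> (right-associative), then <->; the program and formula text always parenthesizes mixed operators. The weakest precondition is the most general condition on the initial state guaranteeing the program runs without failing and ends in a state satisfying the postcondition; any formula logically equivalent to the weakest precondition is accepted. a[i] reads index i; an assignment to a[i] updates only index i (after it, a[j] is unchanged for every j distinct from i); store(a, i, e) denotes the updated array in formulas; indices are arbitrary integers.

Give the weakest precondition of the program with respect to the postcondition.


Working backward. After the program, the postcondition arr[h + 1] + 3 != 5 must hold; in canonical form it is arr[h + 1] != 2.
Before s := mem[lim] - h: arr[h + 1] != 2
Before e := 2*mem[4] + 5: arr[h + 1] != 2
Before arr[s] := s - 2: store(arr, s, s - 2)[h + 1] != 2
Answer: WP = store(arr, s, s - 2)[h + 1] != 2


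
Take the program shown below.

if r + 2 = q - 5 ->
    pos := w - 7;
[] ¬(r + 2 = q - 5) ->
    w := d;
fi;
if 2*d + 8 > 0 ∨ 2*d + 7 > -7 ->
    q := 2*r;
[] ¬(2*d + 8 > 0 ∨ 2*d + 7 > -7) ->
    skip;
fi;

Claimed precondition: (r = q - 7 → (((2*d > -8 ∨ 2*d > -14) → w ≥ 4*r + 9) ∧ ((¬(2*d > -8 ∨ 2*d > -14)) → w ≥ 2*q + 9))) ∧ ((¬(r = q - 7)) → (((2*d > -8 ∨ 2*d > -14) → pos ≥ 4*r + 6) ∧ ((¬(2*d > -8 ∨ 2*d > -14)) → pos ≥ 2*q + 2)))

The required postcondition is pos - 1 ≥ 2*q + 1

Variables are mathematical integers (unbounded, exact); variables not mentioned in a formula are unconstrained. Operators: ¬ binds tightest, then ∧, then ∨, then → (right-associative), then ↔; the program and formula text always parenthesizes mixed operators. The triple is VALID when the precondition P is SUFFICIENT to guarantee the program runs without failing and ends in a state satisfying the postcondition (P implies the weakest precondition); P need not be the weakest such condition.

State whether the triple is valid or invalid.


Working backward. After the program, the postcondition pos - 1 ≥ 2*q + 1 must hold; in canonical form it is pos ≥ 2*q + 2.
Then branch requires pos ≥ 4*r + 2; else branch requires pos ≥ 2*q + 2.
Before the if: ((2*d > -8 ∨ 2*d > -14) → pos ≥ 4*r + 2) ∧ ((¬(2*d > -8 ∨ 2*d > -14)) → pos ≥ 2*q + 2)
Then branch requires ((2*d > -8 ∨ 2*d > -14) → w ≥ 4*r + 9) ∧ ((¬(2*d > -8 ∨ 2*d > -14)) → w ≥ 2*q + 9); else branch requires ((2*d > -8 ∨ 2*d > -14) → pos ≥ 4*r + 2) ∧ ((¬(2*d > -8 ∨ 2*d > -14)) → pos ≥ 2*q + 2).
Before the if: (r = q - 7 → (((2*d > -8 ∨ 2*d > -14) → w ≥ 4*r + 9) ∧ ((¬(2*d > -8 ∨ 2*d > -14)) → w ≥ 2*q + 9))) ∧ ((¬(r = q - 7)) → (((2*d > -8 ∨ 2*d > -14) → pos ≥ 4*r + 2) ∧ ((¬(2*d > -8 ∨ 2*d > -14)) → pos ≥ 2*q + 2)))
The weakest precondition is (r = q - 7 → (((2*d > -8 ∨ 2*d > -14) → w ≥ 4*r + 9) ∧ ((¬(2*d > -8 ∨ 2*d > -14)) → w ≥ 2*q + 9))) ∧ ((¬(r = q - 7)) → (((2*d > -8 ∨ 2*d > -14) → pos ≥ 4*r + 2) ∧ ((¬(2*d > -8 ∨ 2*d > -14)) → pos ≥ 2*q + 2))).
Check whether (r = q - 7 → (((2*d > -8 ∨ 2*d > -14) → w ≥ 4*r + 9) ∧ ((¬(2*d > -8 ∨ 2*d > -14)) → w ≥ 2*q + 9))) ∧ ((¬(r = q - 7)) → (((2*d > -8 ∨ 2*d > -14) → pos ≥ 4*r + 6) ∧ ((¬(2*d > -8 ∨ 2*d > -14)) → pos ≥ 2*q + 2))) implies it.
Every state satisfying the precondition satisfies the weakest precondition: the implication holds.
Answer: valid


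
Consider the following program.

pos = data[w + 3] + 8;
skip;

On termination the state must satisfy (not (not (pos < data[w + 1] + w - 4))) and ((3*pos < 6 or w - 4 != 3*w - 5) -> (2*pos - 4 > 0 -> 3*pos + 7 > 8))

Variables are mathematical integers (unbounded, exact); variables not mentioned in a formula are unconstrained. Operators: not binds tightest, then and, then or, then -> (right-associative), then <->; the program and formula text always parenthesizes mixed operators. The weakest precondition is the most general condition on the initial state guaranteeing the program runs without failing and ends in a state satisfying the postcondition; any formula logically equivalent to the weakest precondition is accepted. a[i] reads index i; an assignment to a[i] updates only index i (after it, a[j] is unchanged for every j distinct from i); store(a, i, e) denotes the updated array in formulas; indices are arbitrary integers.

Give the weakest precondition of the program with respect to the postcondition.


Working backward. After the program, the postcondition (not (not (pos < data[w + 1] + w - 4))) and ((3*pos < 6 or w - 4 != 3*w - 5) -> (2*pos - 4 > 0 -> 3*pos + 7 > 8)) must hold; in canonical form it is pos < data[w + 1] + w - 4 and ((3*pos < 6 or 2*w != 1) -> (2*pos > 4 -> 3*pos > 1)).
Before skip: pos < data[w + 1] + w - 4 and ((3*pos < 6 or 2*w != 1) -> (2*pos > 4 -> 3*pos > 1))
Before pos := data[w + 3] + 8: data[w + 3] < data[w + 1] + w - 12 and ((3*data[w + 3] < -18 or 2*w != 1) -> (2*data[w + 3] > -12 -> 3*data[w + 3] > -23))
Answer: WP = data[w + 3] < data[w + 1] + w - 12 and ((3*data[w + 3] < -18 or 2*w != 1) -> (2*data[w + 3] > -12 -> 3*data[w + 3] > -23))


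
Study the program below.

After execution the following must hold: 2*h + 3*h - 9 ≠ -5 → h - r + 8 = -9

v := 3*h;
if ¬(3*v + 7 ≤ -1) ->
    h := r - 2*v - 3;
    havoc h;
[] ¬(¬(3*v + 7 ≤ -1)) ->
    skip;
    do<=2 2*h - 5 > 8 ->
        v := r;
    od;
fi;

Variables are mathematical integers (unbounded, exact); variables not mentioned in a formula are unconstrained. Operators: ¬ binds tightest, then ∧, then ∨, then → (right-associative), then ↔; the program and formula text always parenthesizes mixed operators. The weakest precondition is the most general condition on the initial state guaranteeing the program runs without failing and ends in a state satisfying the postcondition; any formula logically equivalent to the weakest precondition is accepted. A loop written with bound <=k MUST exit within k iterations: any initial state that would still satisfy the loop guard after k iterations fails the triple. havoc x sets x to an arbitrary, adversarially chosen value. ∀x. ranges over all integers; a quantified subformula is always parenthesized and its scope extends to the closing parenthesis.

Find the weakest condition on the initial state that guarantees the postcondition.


Working backward. After the program, the postcondition 2*h + 3*h - 9 ≠ -5 → h - r + 8 = -9 must hold; in canonical form it is 5*h ≠ 4 → h = r - 17.
Then branch requires ∀h_1. (5*h_1 ≠ 4 → h_1 = r - 17); else branch requires (2*h > 13 → ((2*h > 13 → ((¬(2*h > 13)) ∧ (5*h ≠ 4 → h = r - 17))) ∧ ((¬(2*h > 13)) → (5*h ≠ 4 → h = r - 17)))) ∧ ((¬(2*h > 13)) → (5*h ≠ 4 → h = r - 17)).
Before the if: ((¬(3*v ≤ -8)) → (∀h_1. (5*h_1 ≠ 4 → h_1 = r - 17))) ∧ (3*v ≤ -8 → ((2*h > 13 → ((2*h > 13 → ((¬(2*h > 13)) ∧ (5*h ≠ 4 → h = r - 17))) ∧ ((¬(2*h > 13)) → (5*h ≠ 4 → h = r - 17)))) ∧ ((¬(2*h > 13)) → (5*h ≠ 4 → h = r - 17))))
Before v := 3*h: ((¬(9*h ≤ -8)) → (∀h_1. (5*h_1 ≠ 4 → h_1 = r - 17))) ∧ (9*h ≤ -8 → ((2*h > 13 → ((2*h > 13 → ((¬(2*h > 13)) ∧ (5*h ≠ 4 → h = r - 17))) ∧ ((¬(2*h > 13)) → (5*h ≠ 4 → h = r - 17)))) ∧ ((¬(2*h > 13)) → (5*h ≠ 4 → h = r - 17))))
Answer: WP = ((¬(9*h ≤ -8)) → (∀h_1. (5*h_1 ≠ 4 → h_1 = r - 17))) ∧ (9*h ≤ -8 → ((2*h > 13 → ((2*h > 13 → ((¬(2*h > 13)) ∧ (5*h ≠ 4 → h = r - 17))) ∧ ((¬(2*h > 13)) → (5*h ≠ 4 → h = r - 17)))) ∧ ((¬(2*h > 13)) → (5*h ≠ 4 → h = r - 17))))


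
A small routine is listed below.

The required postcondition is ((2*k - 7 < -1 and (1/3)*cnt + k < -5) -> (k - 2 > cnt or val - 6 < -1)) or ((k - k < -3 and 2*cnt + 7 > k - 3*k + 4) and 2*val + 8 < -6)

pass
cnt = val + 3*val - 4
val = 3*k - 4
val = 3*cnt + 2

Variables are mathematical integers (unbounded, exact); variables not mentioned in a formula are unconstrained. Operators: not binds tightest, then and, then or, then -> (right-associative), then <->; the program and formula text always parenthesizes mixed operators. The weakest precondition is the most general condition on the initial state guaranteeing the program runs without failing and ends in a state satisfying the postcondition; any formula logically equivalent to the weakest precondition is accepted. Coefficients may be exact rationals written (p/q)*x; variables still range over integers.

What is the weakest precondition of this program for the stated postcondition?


Working backward. After the program, the postcondition ((2*k - 7 < -1 and (1/3)*cnt + k < -5) -> (k - 2 > cnt or val - 6 < -1)) or ((k - k < -3 and 2*cnt + 7 > k - 3*k + 4) and 2*val + 8 < -6) must hold; in canonical form it is (2*k < 6 and (1/3)*cnt + k < -5) -> (k > cnt + 2 or val < 5).
Before val := 3*cnt + 2: (2*k < 6 and (1/3)*cnt + k < -5) -> (k > cnt + 2 or 3*cnt < 3)
Before val := 3*k - 4: (2*k < 6 and (1/3)*cnt + k < -5) -> (k > cnt + 2 or 3*cnt < 3)
Before cnt := val + 3*val - 4: (2*k < 6 and k + (4/3)*val < -11/3) -> (k > 4*val - 2 or 12*val < 15)
Before skip: (2*k < 6 and k + (4/3)*val < -11/3) -> (k > 4*val - 2 or 12*val < 15)
Answer: WP = (2*k < 6 and k + (4/3)*val < -11/3) -> (k > 4*val - 2 or 12*val < 15)
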